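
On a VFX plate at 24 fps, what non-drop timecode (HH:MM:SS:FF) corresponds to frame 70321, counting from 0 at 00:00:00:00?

00:48:50:01

70321 ÷ 24 = 2930 full seconds, remainder 1 frame.
2930 s = 0 h 48 min 50 s.
Timecode: 00:48:50:01.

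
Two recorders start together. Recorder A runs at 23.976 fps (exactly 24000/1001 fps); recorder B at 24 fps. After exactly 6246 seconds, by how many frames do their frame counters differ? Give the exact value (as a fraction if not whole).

A emits 24000/1001 × 6246 = 149904000/1001 frames; B emits 24 × 6246 = 149904.
Difference = 149904/1001 frames (≈ 149.7542); B is ahead of A.

149904/1001 frames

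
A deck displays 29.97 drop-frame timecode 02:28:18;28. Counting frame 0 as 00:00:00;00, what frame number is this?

As if non-drop at 30 labels/s: (2 × 3600 + 28 × 60 + 18) × 30 + 28 = 266968.
Minute boundaries passed: 148; those not divisible by 10: 148 − 14 = 134; dropped labels = 2 × 134 = 268.
Actual frame index = 266968 − 268 = 266700.

266700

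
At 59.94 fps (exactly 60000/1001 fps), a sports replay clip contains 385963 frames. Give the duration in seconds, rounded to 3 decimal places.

Running time = 385963 × 1001/60000 = 386348963/60000 s ≈ 6439.149 s.

6439.149 seconds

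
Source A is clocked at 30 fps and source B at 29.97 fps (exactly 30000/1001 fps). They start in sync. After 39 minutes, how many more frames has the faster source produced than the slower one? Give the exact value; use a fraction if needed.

5400/77 frames

39 min = 2340 s.
A emits 30 × 2340 = 70200 frames; B emits 30000/1001 × 2340 = 5400000/77.
Difference = 5400/77 frames (≈ 70.1299); B is behind A.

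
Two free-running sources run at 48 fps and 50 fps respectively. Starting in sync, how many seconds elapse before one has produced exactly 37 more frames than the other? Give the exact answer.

18.5 seconds

The gap grows by |50 − 48| = 2 frames per second.
Time for a 37-frame gap: 37 ÷ (2) = 18.5 s.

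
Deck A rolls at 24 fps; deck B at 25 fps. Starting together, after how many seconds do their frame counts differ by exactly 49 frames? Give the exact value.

49 seconds

The gap grows by |25 − 24| = 1 frame per second.
Time for a 49-frame gap: 49 ÷ (1) = 49 s.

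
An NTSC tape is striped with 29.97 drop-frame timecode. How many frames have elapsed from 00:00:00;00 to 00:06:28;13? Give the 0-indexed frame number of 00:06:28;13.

11641

Complete 10-minute blocks: 0, each 17982 frames → 0.
Remaining 6 whole minutes in the current block: 1800 + 5 × 1798 = 10790 frames.
Within the current minute: 28 × 30 + 13 − 2 = 851 (labels ;00/;01 skipped at this minute). Total = 0 + 10790 + 851 = 11641.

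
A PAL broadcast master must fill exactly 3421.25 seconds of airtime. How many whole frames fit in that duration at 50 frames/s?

Frames = 3421.25 × 50 = 342125/2 ≈ 171062.5000.
Complete frames: 171062.

171062 frames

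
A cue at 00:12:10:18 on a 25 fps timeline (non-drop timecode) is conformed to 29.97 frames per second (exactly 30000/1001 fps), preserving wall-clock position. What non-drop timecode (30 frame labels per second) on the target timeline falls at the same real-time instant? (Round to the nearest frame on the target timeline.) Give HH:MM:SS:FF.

00:12:10:00

Source frame index: (0×3600 + 12×60 + 10) × 25 + 18 = 18268.
Real time: 18268 / (25) = 18268/25 s.
Target frame: (18268/25) × (30000/1001) = 21921600/1001 ≈ 21899.700 → 21900.
At 30 labels/s: frame 21900 → 00:12:10:00.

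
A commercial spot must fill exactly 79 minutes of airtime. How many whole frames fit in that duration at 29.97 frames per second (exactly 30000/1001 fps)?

142057 frames

79 min = 4740 s.
Frames = 4740 × 30000/1001 = 142200000/1001 ≈ 142057.9421.
Complete frames: 142057.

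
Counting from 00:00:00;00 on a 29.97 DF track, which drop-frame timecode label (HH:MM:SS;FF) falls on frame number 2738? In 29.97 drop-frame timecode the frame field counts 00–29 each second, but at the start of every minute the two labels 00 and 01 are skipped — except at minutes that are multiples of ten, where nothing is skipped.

Ten DF minutes hold 17982 frames, so frame 2738 lies in block 0 (frames 0–17981) with 2738 frames into that block.
The block's first minute is 1800 frames and the rest 1798 each; 2738 frames reaches minute 1, so 0 × 18 + 1 × 2 = 2 labels have been skipped so far.
Adding those back, label number 2738 + 2 = 2740 at 30 labels/s is 91 s + 10 f = 0 h 1 min 31 s frame 10, i.e. 00:01:31;10.

00:01:31;10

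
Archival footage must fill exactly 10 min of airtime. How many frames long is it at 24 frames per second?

14400 frames

10 min = 600 s.
Frames = 600 × 24 = 14400.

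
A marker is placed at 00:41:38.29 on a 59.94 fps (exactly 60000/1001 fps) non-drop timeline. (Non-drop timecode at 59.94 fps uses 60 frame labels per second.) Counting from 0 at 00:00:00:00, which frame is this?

frame 149909

Total seconds to the label: (0 × 3600 + 41 × 60 + 38) = 2498.
Frame index = 2498 × 60 + 29 = 149909.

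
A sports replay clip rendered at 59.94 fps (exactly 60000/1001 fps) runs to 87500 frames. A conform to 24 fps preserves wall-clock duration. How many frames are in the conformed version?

Target frames = source frames × (target rate / source rate) = 87500 × (24)/(60000/1001) = 87500 × 1001/2500 = 35035.

35035 frames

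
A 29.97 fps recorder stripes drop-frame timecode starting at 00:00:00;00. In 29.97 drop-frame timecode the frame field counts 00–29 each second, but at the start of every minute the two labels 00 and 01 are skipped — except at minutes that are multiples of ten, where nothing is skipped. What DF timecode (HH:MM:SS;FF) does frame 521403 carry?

Each 10-minute DF block holds 10 × 60 × 30 − 9 × 2 = 17982 frames. 521403 ÷ 17982 → 28 full blocks, remainder 17907.
Within the partial block the first minute is 1800 frames and each further minute 1798, so 9 further minute boundaries passed. Total skipped labels = 18 × 28 + 2 × 9 = 522.
Non-drop label index = 521403 + 522 = 521925; at 30 labels/s that is 04:49:57:15, i.e. DF 04:49:57;15.

04:49:57;15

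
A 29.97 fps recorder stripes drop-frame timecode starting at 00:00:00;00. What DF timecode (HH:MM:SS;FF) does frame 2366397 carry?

Each 10-minute DF block holds 10 × 60 × 30 − 9 × 2 = 17982 frames. 2366397 ÷ 17982 → 131 full blocks, remainder 10755.
Within the partial block the first minute is 1800 frames and each further minute 1798, so 5 further minute boundaries passed. Total skipped labels = 18 × 131 + 2 × 5 = 2368.
Non-drop label index = 2366397 + 2368 = 2368765; at 30 labels/s that is 21:55:58:25, i.e. DF 21:55:58;25.

21:55:58;25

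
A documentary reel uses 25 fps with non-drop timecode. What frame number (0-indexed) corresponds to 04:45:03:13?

Total seconds to the label: (4 × 3600 + 45 × 60 + 3) = 17103.
Frame index = 17103 × 25 + 13 = 427588.

427588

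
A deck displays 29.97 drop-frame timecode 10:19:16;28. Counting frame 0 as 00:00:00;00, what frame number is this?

1113592

As if non-drop at 30 labels/s: (10 × 3600 + 19 × 60 + 16) × 30 + 28 = 1114708.
Minute boundaries passed: 619; those not divisible by 10: 619 − 61 = 558; dropped labels = 2 × 558 = 1116.
Actual frame index = 1114708 − 1116 = 1113592.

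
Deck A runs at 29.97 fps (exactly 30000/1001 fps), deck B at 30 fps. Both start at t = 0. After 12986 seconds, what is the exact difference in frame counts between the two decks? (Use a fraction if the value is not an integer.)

A emits 30000/1001 × 12986 = 389580000/1001 frames; B emits 30 × 12986 = 389580.
Difference = 389580/1001 frames (≈ 389.1908); B is ahead of A.

389580/1001 frames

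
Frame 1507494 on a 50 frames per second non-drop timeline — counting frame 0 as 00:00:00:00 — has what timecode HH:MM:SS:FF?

08:22:29:44

1507494 ÷ 50 = 30149 full seconds, remainder 44 frames.
30149 s = 8 h 22 min 29 s.
Timecode: 08:22:29:44.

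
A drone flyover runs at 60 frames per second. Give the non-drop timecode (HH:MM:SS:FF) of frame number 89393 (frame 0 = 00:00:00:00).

00:24:49:53

89393 ÷ 60 = 1489 full seconds, remainder 53 frames.
1489 s = 0 h 24 min 49 s.
Timecode: 00:24:49:53.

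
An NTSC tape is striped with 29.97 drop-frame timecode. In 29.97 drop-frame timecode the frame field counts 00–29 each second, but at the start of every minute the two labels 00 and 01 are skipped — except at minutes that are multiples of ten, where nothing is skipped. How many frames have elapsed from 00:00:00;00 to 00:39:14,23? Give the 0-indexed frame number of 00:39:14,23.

70571

As if non-drop at 30 labels/s: (0 × 3600 + 39 × 60 + 14) × 30 + 23 = 70643.
Minute boundaries passed: 39; those not divisible by 10: 39 − 3 = 36; dropped labels = 2 × 36 = 72.
Actual frame index = 70643 − 72 = 70571.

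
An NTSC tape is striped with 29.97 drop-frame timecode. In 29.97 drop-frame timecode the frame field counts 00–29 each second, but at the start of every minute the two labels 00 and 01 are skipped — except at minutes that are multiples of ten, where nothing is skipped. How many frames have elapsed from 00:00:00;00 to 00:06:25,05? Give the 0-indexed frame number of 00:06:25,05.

11543

As if non-drop at 30 labels/s: (0 × 3600 + 6 × 60 + 25) × 30 + 5 = 11555.
Minute boundaries passed: 6; those not divisible by 10: 6 − 0 = 6; dropped labels = 2 × 6 = 12.
Actual frame index = 11555 − 12 = 11543.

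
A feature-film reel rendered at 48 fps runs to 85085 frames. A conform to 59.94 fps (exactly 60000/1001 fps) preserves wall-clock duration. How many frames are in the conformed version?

Target frames = source frames × (target rate / source rate) = 85085 × (60000/1001)/(48) = 85085 × 1250/1001 = 106250.

106250 frames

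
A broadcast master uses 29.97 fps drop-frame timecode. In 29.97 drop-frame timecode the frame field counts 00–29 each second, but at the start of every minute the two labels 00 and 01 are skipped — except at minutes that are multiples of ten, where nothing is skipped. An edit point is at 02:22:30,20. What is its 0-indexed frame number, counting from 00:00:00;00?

As if non-drop at 30 labels/s: (2 × 3600 + 22 × 60 + 30) × 30 + 20 = 256520.
Minute boundaries passed: 142; those not divisible by 10: 142 − 14 = 128; dropped labels = 2 × 128 = 256.
Actual frame index = 256520 − 256 = 256264.

256264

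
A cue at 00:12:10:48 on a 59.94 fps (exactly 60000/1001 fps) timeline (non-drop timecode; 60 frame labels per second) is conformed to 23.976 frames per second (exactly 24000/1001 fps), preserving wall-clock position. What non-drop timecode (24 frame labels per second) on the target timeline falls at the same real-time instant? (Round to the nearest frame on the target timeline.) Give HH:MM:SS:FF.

00:12:10:19

Source frame index: (0×3600 + 12×60 + 10) × 60 + 48 = 43848.
Real time: 43848 / (60000/1001) = 1828827/2500 s.
Target frame: (1828827/2500) × (24000/1001) = 87696/5 ≈ 17539.200 → 17539.
At 24 labels/s: frame 17539 → 00:12:10:19.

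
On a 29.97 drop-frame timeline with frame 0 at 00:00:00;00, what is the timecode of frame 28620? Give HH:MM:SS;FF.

Each 10-minute DF block holds 10 × 60 × 30 − 9 × 2 = 17982 frames. 28620 ÷ 17982 → 1 full block, remainder 10638.
Within the partial block the first minute is 1800 frames and each further minute 1798, so 5 further minute boundaries passed. Total skipped labels = 18 × 1 + 2 × 5 = 28.
Non-drop label index = 28620 + 28 = 28648; at 30 labels/s that is 00:15:54:28, i.e. DF 00:15:54;28.

00:15:54;28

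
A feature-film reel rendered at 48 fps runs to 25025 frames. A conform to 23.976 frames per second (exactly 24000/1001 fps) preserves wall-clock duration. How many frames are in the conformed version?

Target frames = source frames × (target rate / source rate) = 25025 × (24000/1001)/(48) = 25025 × 500/1001 = 12500.

12500 frames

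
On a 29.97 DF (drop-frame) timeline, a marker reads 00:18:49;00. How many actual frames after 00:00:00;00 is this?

33836

Complete 10-minute blocks: 1, each 17982 frames → 17982.
Remaining 8 whole minutes in the current block: 1800 + 7 × 1798 = 14386 frames.
Within the current minute: 49 × 30 + 0 − 2 = 1468 (labels ;00/;01 skipped at this minute). Total = 17982 + 14386 + 1468 = 33836.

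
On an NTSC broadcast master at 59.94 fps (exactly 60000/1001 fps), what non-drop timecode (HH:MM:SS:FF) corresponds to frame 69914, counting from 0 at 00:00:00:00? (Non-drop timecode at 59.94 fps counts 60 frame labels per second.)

00:19:25:14

69914 ÷ 60 = 1165 full seconds, remainder 14 frames.
1165 s = 0 h 19 min 25 s.
Timecode: 00:19:25:14.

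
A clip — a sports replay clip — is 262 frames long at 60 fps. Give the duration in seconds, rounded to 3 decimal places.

Running time = 262 × 1/60 = 131/30 s ≈ 4.367 s.

4.367 seconds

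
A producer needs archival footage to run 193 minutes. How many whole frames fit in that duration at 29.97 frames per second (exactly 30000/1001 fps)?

193 min = 11580 s.
Frames = 11580 × 30000/1001 = 347400000/1001 ≈ 347052.9471.
Complete frames: 347052.

347052 frames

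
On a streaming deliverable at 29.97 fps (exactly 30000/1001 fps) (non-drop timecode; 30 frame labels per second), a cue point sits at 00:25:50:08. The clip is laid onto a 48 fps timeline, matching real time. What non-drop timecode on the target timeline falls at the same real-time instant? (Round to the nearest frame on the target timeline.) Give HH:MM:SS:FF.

Source frame index: (0×3600 + 25×60 + 50) × 30 + 8 = 46508.
Real time: 46508 / (30000/1001) = 11638627/7500 s.
Target frame: (11638627/7500) × (48) = 46554508/625 ≈ 74487.213 → 74487.
At 48 labels/s: frame 74487 → 00:25:51:39.

00:25:51:39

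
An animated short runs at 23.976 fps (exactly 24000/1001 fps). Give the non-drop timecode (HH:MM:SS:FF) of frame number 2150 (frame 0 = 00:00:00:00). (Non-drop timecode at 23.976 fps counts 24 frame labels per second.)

00:01:29:14

2150 ÷ 24 = 89 full seconds, remainder 14 frames.
89 s = 0 h 1 min 29 s.
Timecode: 00:01:29:14.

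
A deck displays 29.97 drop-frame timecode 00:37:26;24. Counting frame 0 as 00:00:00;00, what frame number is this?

67336

Complete 10-minute blocks: 3, each 17982 frames → 53946.
Remaining 7 whole minutes in the current block: 1800 + 6 × 1798 = 12588 frames.
Within the current minute: 26 × 30 + 24 − 2 = 802 (labels ;00/;01 skipped at this minute). Total = 53946 + 12588 + 802 = 67336.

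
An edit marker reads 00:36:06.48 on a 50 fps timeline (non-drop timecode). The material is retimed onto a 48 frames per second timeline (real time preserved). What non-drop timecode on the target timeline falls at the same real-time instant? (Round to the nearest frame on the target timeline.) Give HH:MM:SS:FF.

00:36:06:46

Source frame index: (0×3600 + 36×60 + 6) × 50 + 48 = 108348.
Real time: 108348 / (50) = 54174/25 s.
Target frame: (54174/25) × (48) = 2600352/25 ≈ 104014.080 → 104014.
At 48 labels/s: frame 104014 → 00:36:06:46.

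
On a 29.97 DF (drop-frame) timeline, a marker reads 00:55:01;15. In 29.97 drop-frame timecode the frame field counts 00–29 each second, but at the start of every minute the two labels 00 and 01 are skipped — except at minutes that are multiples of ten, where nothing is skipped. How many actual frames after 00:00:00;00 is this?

98945

Complete 10-minute blocks: 5, each 17982 frames → 89910.
Remaining 5 whole minutes in the current block: 1800 + 4 × 1798 = 8992 frames.
Within the current minute: 1 × 30 + 15 − 2 = 43 (labels ;00/;01 skipped at this minute). Total = 89910 + 8992 + 43 = 98945.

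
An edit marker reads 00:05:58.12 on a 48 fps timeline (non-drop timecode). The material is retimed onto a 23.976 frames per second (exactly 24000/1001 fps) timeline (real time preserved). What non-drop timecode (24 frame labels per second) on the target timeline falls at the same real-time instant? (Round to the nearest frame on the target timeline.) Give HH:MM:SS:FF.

00:05:57:21

Source frame index: (0×3600 + 5×60 + 58) × 48 + 12 = 17196.
Real time: 17196 / (48) = 1433/4 s.
Target frame: (1433/4) × (24000/1001) = 8598000/1001 ≈ 8589.411 → 8589.
At 24 labels/s: frame 8589 → 00:05:57:21.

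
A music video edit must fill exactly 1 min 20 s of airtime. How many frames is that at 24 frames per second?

1920 frames

1 min 20 s = 80 s.
Frames = 80 × 24 = 1920.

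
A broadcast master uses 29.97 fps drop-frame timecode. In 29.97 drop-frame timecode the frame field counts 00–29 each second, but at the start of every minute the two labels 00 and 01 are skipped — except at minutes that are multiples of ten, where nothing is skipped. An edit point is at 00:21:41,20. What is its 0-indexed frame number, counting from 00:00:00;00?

39012

Complete 10-minute blocks: 2, each 17982 frames → 35964.
Remaining 1 whole minute in the current block: 1800 + 0 × 1798 = 1800 frames.
Within the current minute: 41 × 30 + 20 − 2 = 1248 (labels ;00/;01 skipped at this minute). Total = 35964 + 1800 + 1248 = 39012.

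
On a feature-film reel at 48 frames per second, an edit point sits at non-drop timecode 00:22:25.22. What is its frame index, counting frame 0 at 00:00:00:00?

Total seconds to the label: (0 × 3600 + 22 × 60 + 25) = 1345.
Frame index = 1345 × 48 + 22 = 64582.

frame 64582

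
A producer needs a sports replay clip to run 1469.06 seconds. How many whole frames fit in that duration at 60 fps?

88143 frames

Frames = 1469.06 × 60 = 440718/5 ≈ 88143.6000.
Complete frames: 88143.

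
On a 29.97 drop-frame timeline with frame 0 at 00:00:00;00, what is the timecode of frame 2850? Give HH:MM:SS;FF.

Each 10-minute DF block holds 10 × 60 × 30 − 9 × 2 = 17982 frames. 2850 ÷ 17982 → 0 full blocks, remainder 2850.
Within the partial block the first minute is 1800 frames and each further minute 1798, so 1 further minute boundary passed. Total skipped labels = 18 × 0 + 2 × 1 = 2.
Non-drop label index = 2850 + 2 = 2852; at 30 labels/s that is 00:01:35:02, i.e. DF 00:01:35;02.

00:01:35;02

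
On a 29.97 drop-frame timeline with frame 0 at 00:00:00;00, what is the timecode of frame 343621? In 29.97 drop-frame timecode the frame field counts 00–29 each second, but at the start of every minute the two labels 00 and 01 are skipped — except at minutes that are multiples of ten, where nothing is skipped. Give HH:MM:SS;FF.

Each 10-minute DF block holds 10 × 60 × 30 − 9 × 2 = 17982 frames. 343621 ÷ 17982 → 19 full blocks, remainder 1963.
Within the partial block the first minute is 1800 frames and each further minute 1798, so 1 further minute boundary passed. Total skipped labels = 18 × 19 + 2 × 1 = 344.
Non-drop label index = 343621 + 344 = 343965; at 30 labels/s that is 03:11:05:15, i.e. DF 03:11:05;15.

03:11:05;15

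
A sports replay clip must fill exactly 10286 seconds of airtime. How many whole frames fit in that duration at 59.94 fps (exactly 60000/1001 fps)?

616543 frames

Frames = 10286 × 60000/1001 = 617160000/1001 ≈ 616543.4565.
Complete frames: 616543.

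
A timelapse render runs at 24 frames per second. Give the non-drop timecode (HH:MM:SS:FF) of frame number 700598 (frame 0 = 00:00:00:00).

08:06:31:14

700598 ÷ 24 = 29191 full seconds, remainder 14 frames.
29191 s = 8 h 6 min 31 s.
Timecode: 08:06:31:14.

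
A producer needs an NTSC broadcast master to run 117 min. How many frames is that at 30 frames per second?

117 min = 7020 s.
Frames = 7020 × 30 = 210600.

210600 frames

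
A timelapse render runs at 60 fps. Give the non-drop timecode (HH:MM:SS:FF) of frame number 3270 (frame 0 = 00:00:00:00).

00:00:54:30

3270 ÷ 60 = 54 full seconds, remainder 30 frames.
54 s = 0 h 0 min 54 s.
Timecode: 00:00:54:30.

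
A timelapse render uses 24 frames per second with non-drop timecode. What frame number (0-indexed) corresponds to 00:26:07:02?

Total seconds to the label: (0 × 3600 + 26 × 60 + 7) = 1567.
Frame index = 1567 × 24 + 2 = 37610.

37610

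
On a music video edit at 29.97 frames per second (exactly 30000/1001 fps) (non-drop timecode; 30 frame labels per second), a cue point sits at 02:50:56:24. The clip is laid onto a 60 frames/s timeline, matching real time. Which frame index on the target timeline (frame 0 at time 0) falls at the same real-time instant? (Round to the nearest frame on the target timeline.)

Source frame index: (2×3600 + 50×60 + 56) × 30 + 24 = 307704.
Real time: 307704 / (30000/1001) = 12833821/1250 s.
Target frame: (12833821/1250) × (60) = 77002926/125 ≈ 616023.408 → 616023.

frame 616023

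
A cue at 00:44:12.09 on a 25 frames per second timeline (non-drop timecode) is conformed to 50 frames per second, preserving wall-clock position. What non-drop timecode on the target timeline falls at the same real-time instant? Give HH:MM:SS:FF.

00:44:12:18

Source frame index: (0×3600 + 44×60 + 12) × 25 + 9 = 66309.
Real time: 66309 / (25) = 66309/25 s.
Target frame: (66309/25) × (50) = 132618.
At 50 labels/s: frame 132618 → 00:44:12:18.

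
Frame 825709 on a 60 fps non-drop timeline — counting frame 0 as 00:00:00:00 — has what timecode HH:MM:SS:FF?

825709 ÷ 60 = 13761 full seconds, remainder 49 frames.
13761 s = 3 h 49 min 21 s.
Timecode: 03:49:21:49.

03:49:21:49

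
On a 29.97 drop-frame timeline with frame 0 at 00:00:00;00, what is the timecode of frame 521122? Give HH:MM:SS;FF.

Each 10-minute DF block holds 10 × 60 × 30 − 9 × 2 = 17982 frames. 521122 ÷ 17982 → 28 full blocks, remainder 17626.
Within the partial block the first minute is 1800 frames and each further minute 1798, so 9 further minute boundaries passed. Total skipped labels = 18 × 28 + 2 × 9 = 522.
Non-drop label index = 521122 + 522 = 521644; at 30 labels/s that is 04:49:48:04, i.e. DF 04:49:48;04.

04:49:48;04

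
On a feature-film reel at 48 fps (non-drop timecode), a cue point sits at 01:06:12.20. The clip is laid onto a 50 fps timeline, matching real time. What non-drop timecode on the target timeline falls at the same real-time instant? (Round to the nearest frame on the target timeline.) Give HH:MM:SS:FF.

Source frame index: (1×3600 + 6×60 + 12) × 48 + 20 = 190676.
Real time: 190676 / (48) = 47669/12 s.
Target frame: (47669/12) × (50) = 1191725/6 ≈ 198620.833 → 198621.
At 50 labels/s: frame 198621 → 01:06:12:21.

01:06:12:21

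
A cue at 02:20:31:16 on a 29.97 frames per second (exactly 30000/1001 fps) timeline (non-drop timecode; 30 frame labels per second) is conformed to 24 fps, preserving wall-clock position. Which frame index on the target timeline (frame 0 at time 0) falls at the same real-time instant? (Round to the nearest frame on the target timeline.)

frame 202559

Source frame index: (2×3600 + 20×60 + 31) × 30 + 16 = 252946.
Real time: 252946 / (30000/1001) = 126599473/15000 s.
Target frame: (126599473/15000) × (24) = 126599473/625 ≈ 202559.157 → 202559.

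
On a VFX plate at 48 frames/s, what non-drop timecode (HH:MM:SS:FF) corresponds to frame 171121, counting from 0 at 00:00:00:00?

171121 ÷ 48 = 3565 full seconds, remainder 1 frame.
3565 s = 0 h 59 min 25 s.
Timecode: 00:59:25:01.

00:59:25:01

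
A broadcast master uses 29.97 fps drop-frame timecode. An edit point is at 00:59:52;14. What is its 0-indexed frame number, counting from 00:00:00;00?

Complete 10-minute blocks: 5, each 17982 frames → 89910.
Remaining 9 whole minutes in the current block: 1800 + 8 × 1798 = 16184 frames.
Within the current minute: 52 × 30 + 14 − 2 = 1572 (labels ;00/;01 skipped at this minute). Total = 89910 + 16184 + 1572 = 107666.

107666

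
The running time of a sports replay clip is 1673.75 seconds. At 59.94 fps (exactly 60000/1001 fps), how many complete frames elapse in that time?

100324 frames

Frames = 1673.75 × 60000/1001 = 7725000/77 ≈ 100324.6753.
Complete frames: 100324.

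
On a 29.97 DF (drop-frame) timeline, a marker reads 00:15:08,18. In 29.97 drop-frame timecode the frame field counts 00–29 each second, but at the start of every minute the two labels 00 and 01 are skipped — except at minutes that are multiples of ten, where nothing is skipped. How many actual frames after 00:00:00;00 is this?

27230

As if non-drop at 30 labels/s: (0 × 3600 + 15 × 60 + 8) × 30 + 18 = 27258.
Minute boundaries passed: 15; those not divisible by 10: 15 − 1 = 14; dropped labels = 2 × 14 = 28.
Actual frame index = 27258 − 28 = 27230.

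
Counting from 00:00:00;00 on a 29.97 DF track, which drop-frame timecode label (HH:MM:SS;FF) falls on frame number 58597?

00:32:35;05

Ten DF minutes hold 17982 frames, so frame 58597 lies in block 3 (frames 53946–71927) with 4651 frames into that block.
The block's first minute is 1800 frames and the rest 1798 each; 4651 frames reaches minute 2, so 3 × 18 + 2 × 2 = 58 labels have been skipped so far.
Adding those back, label number 58597 + 58 = 58655 at 30 labels/s is 1955 s + 5 f = 0 h 32 min 35 s frame 5, i.e. 00:32:35;05.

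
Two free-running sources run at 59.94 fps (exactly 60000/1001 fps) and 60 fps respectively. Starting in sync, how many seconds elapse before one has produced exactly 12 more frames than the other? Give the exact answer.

200.2 seconds

The gap grows by |60 − 60000/1001| = 60/1001 frames per second.
Time for a 12-frame gap: 12 ÷ (60/1001) = 200.2 s.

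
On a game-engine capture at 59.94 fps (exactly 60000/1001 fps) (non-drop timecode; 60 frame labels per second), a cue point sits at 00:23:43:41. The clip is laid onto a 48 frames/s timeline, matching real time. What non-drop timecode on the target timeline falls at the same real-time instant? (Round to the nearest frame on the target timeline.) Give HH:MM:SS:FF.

Source frame index: (0×3600 + 23×60 + 43) × 60 + 41 = 85421.
Real time: 85421 / (60000/1001) = 85506421/60000 s.
Target frame: (85506421/60000) × (48) = 85506421/1250 ≈ 68405.137 → 68405.
At 48 labels/s: frame 68405 → 00:23:45:05.

00:23:45:05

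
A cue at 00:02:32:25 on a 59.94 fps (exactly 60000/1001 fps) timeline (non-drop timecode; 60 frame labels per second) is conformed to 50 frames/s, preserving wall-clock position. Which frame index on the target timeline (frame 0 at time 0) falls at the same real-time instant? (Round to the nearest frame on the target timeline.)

frame 7628

Source frame index: (0×3600 + 2×60 + 32) × 60 + 25 = 9145.
Real time: 9145 / (60000/1001) = 1830829/12000 s.
Target frame: (1830829/12000) × (50) = 1830829/240 ≈ 7628.454 → 7628.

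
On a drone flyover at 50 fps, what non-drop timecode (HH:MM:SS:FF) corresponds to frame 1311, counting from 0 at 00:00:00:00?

00:00:26:11

1311 ÷ 50 = 26 full seconds, remainder 11 frames.
26 s = 0 h 0 min 26 s.
Timecode: 00:00:26:11.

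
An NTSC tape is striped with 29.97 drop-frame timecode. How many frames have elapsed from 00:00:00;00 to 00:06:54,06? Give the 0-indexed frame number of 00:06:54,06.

12414

Complete 10-minute blocks: 0, each 17982 frames → 0.
Remaining 6 whole minutes in the current block: 1800 + 5 × 1798 = 10790 frames.
Within the current minute: 54 × 30 + 6 − 2 = 1624 (labels ;00/;01 skipped at this minute). Total = 0 + 10790 + 1624 = 12414.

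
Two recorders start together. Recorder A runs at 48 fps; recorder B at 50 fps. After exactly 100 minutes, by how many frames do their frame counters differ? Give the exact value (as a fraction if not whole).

12000 frames

100 min = 6000 s.
A emits 48 × 6000 = 288000 frames; B emits 50 × 6000 = 300000.
Difference = 12000 frames; B is ahead of A.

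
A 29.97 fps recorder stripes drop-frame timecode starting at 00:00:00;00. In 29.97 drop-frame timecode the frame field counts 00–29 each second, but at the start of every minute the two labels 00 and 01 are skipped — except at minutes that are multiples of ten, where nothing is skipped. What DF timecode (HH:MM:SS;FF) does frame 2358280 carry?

Ten DF minutes hold 17982 frames, so frame 2358280 lies in block 131 (frames 2355642–2373623) with 2638 frames into that block.
The block's first minute is 1800 frames and the rest 1798 each; 2638 frames reaches minute 1, so 131 × 18 + 1 × 2 = 2360 labels have been skipped so far.
Adding those back, label number 2358280 + 2360 = 2360640 at 30 labels/s is 78688 s + 0 f = 21 h 51 min 28 s frame 0, i.e. 21:51:28;00.

21:51:28;00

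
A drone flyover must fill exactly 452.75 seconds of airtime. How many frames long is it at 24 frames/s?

Frames = 452.75 × 24 = 10866.

10866 frames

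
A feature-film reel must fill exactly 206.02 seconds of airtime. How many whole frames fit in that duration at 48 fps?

9888 frames

Frames = 206.02 × 48 = 247224/25 ≈ 9888.9600.
Complete frames: 9888.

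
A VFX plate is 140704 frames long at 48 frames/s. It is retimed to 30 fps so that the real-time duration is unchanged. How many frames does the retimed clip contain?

87940 frames

Target frames = source frames × (target rate / source rate) = 140704 × (30)/(48) = 140704 × 5/8 = 87940.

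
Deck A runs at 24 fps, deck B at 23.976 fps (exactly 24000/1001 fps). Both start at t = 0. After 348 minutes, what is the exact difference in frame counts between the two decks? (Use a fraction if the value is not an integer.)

348 min = 20880 s.
A emits 24 × 20880 = 501120 frames; B emits 24000/1001 × 20880 = 501120000/1001.
Difference = 501120/1001 frames (≈ 500.6194); B is behind A.

501120/1001 frames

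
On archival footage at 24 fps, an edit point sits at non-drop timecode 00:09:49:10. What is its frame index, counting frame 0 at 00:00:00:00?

frame 14146

Total seconds to the label: (0 × 3600 + 9 × 60 + 49) = 589.
Frame index = 589 × 24 + 10 = 14146.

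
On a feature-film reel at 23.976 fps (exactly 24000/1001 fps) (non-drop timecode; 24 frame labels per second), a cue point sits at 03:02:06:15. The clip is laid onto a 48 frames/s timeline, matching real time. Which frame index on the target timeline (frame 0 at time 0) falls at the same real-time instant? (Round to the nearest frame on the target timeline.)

Source frame index: (3×3600 + 2×60 + 6) × 24 + 15 = 262239.
Real time: 262239 / (24000/1001) = 87500413/8000 s.
Target frame: (87500413/8000) × (48) = 262501239/500 ≈ 525002.478 → 525002.

frame 525002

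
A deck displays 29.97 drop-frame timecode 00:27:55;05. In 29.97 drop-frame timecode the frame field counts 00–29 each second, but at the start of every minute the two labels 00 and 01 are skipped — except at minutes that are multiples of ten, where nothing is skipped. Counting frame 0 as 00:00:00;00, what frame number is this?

50205

Complete 10-minute blocks: 2, each 17982 frames → 35964.
Remaining 7 whole minutes in the current block: 1800 + 6 × 1798 = 12588 frames.
Within the current minute: 55 × 30 + 5 − 2 = 1653 (labels ;00/;01 skipped at this minute). Total = 35964 + 12588 + 1653 = 50205.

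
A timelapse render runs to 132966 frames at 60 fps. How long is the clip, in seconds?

Running time = 132966 / (60) = 2216.1 s.

2216.1 seconds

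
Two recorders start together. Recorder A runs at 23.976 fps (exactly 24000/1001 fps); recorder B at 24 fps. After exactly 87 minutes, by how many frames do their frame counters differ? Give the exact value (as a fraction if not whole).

87 min = 5220 s.
A emits 24000/1001 × 5220 = 125280000/1001 frames; B emits 24 × 5220 = 125280.
Difference = 125280/1001 frames (≈ 125.1548); B is ahead of A.

125280/1001 frames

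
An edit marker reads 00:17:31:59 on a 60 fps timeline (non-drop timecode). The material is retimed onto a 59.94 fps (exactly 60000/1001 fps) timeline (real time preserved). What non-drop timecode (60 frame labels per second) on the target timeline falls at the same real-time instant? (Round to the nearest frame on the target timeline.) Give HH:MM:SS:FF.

00:17:30:56

Source frame index: (0×3600 + 17×60 + 31) × 60 + 59 = 63119.
Real time: 63119 / (60) = 63119/60 s.
Target frame: (63119/60) × (60000/1001) = 9017000/143 ≈ 63055.944 → 63056.
At 60 labels/s: frame 63056 → 00:17:30:56.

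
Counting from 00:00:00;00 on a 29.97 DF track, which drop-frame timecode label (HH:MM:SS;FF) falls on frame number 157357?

01:27:30;15

Ten DF minutes hold 17982 frames, so frame 157357 lies in block 8 (frames 143856–161837) with 13501 frames into that block.
The block's first minute is 1800 frames and the rest 1798 each; 13501 frames reaches minute 7, so 8 × 18 + 7 × 2 = 158 labels have been skipped so far.
Adding those back, label number 157357 + 158 = 157515 at 30 labels/s is 5250 s + 15 f = 1 h 27 min 30 s frame 15, i.e. 01:27:30;15.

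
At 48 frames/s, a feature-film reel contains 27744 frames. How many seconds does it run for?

578 seconds

Running time = 27744 / (48) = 578 s.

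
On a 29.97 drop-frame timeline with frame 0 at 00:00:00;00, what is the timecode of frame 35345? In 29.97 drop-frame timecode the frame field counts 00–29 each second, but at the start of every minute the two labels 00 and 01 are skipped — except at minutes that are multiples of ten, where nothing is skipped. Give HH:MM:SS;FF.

Each 10-minute DF block holds 10 × 60 × 30 − 9 × 2 = 17982 frames. 35345 ÷ 17982 → 1 full block, remainder 17363.
Within the partial block the first minute is 1800 frames and each further minute 1798, so 9 further minute boundaries passed. Total skipped labels = 18 × 1 + 2 × 9 = 36.
Non-drop label index = 35345 + 36 = 35381; at 30 labels/s that is 00:19:39:11, i.e. DF 00:19:39;11.

00:19:39;11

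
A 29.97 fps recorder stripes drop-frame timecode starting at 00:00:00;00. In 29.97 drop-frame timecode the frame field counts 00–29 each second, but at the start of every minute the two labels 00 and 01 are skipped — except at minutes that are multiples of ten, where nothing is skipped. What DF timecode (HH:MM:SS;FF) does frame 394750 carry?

03:39:31;16

Ten DF minutes hold 17982 frames, so frame 394750 lies in block 21 (frames 377622–395603) with 17128 frames into that block.
The block's first minute is 1800 frames and the rest 1798 each; 17128 frames reaches minute 9, so 21 × 18 + 9 × 2 = 396 labels have been skipped so far.
Adding those back, label number 394750 + 396 = 395146 at 30 labels/s is 13171 s + 16 f = 3 h 39 min 31 s frame 16, i.e. 03:39:31;16.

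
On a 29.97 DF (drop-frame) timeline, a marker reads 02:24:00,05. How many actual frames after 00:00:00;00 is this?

258945

As if non-drop at 30 labels/s: (2 × 3600 + 24 × 60 + 0) × 30 + 5 = 259205.
Minute boundaries passed: 144; those not divisible by 10: 144 − 14 = 130; dropped labels = 2 × 130 = 260.
Actual frame index = 259205 − 260 = 258945.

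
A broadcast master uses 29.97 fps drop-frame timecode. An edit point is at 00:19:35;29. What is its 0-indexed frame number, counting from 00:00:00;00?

Complete 10-minute blocks: 1, each 17982 frames → 17982.
Remaining 9 whole minutes in the current block: 1800 + 8 × 1798 = 16184 frames.
Within the current minute: 35 × 30 + 29 − 2 = 1077 (labels ;00/;01 skipped at this minute). Total = 17982 + 16184 + 1077 = 35243.

35243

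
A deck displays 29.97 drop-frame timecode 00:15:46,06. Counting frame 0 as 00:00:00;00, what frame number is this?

28358

Complete 10-minute blocks: 1, each 17982 frames → 17982.
Remaining 5 whole minutes in the current block: 1800 + 4 × 1798 = 8992 frames.
Within the current minute: 46 × 30 + 6 − 2 = 1384 (labels ;00/;01 skipped at this minute). Total = 17982 + 8992 + 1384 = 28358.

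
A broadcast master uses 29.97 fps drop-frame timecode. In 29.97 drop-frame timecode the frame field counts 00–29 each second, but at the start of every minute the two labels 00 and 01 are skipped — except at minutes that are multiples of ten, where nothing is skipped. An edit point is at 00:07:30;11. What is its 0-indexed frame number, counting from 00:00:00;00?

Complete 10-minute blocks: 0, each 17982 frames → 0.
Remaining 7 whole minutes in the current block: 1800 + 6 × 1798 = 12588 frames.
Within the current minute: 30 × 30 + 11 − 2 = 909 (labels ;00/;01 skipped at this minute). Total = 0 + 12588 + 909 = 13497.

13497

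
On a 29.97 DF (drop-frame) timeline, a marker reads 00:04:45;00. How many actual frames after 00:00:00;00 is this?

Complete 10-minute blocks: 0, each 17982 frames → 0.
Remaining 4 whole minutes in the current block: 1800 + 3 × 1798 = 7194 frames.
Within the current minute: 45 × 30 + 0 − 2 = 1348 (labels ;00/;01 skipped at this minute). Total = 0 + 7194 + 1348 = 8542.

8542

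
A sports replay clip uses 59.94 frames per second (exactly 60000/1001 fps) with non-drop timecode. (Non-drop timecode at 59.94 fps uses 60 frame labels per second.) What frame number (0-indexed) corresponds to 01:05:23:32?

235412

Total seconds to the label: (1 × 3600 + 5 × 60 + 23) = 3923.
Frame index = 3923 × 60 + 32 = 235412.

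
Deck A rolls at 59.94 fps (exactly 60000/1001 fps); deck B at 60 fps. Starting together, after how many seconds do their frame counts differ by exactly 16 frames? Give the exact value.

4004/15 seconds

The gap grows by |60 − 60000/1001| = 60/1001 frames per second.
Time for a 16-frame gap: 16 ÷ (60/1001) = 4004/15 s.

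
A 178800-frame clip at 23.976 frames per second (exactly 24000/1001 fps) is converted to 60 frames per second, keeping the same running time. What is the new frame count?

447447 frames

Target frames = source frames × (target rate / source rate) = 178800 × (60)/(24000/1001) = 178800 × 1001/400 = 447447.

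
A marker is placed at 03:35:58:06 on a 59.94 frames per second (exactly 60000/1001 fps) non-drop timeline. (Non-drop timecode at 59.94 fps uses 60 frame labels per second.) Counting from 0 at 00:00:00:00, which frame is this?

Total seconds to the label: (3 × 3600 + 35 × 60 + 58) = 12958.
Frame index = 12958 × 60 + 6 = 777486.

777486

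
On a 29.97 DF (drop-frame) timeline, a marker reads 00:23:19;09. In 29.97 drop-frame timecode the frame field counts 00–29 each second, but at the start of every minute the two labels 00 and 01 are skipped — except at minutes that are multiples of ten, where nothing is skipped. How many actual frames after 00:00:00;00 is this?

As if non-drop at 30 labels/s: (0 × 3600 + 23 × 60 + 19) × 30 + 9 = 41979.
Minute boundaries passed: 23; those not divisible by 10: 23 − 2 = 21; dropped labels = 2 × 21 = 42.
Actual frame index = 41979 − 42 = 41937.

41937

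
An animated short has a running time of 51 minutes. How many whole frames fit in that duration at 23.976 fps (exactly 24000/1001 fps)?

51 min = 3060 s.
Frames = 3060 × 24000/1001 = 73440000/1001 ≈ 73366.6334.
Complete frames: 73366.

73366 frames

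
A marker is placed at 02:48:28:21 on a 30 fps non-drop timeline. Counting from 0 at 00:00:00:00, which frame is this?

Total seconds to the label: (2 × 3600 + 48 × 60 + 28) = 10108.
Frame index = 10108 × 30 + 21 = 303261.

frame 303261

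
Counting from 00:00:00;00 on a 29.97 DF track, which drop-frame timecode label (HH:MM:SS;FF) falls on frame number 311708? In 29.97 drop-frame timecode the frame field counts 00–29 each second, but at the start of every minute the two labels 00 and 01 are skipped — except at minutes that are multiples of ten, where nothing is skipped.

Each 10-minute DF block holds 10 × 60 × 30 − 9 × 2 = 17982 frames. 311708 ÷ 17982 → 17 full blocks, remainder 6014.
Within the partial block the first minute is 1800 frames and each further minute 1798, so 3 further minute boundaries passed. Total skipped labels = 18 × 17 + 2 × 3 = 312.
Non-drop label index = 311708 + 312 = 312020; at 30 labels/s that is 02:53:20:20, i.e. DF 02:53:20;20.

02:53:20;20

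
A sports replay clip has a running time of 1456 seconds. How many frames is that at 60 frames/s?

87360 frames

Frames = 1456 × 60 = 87360.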